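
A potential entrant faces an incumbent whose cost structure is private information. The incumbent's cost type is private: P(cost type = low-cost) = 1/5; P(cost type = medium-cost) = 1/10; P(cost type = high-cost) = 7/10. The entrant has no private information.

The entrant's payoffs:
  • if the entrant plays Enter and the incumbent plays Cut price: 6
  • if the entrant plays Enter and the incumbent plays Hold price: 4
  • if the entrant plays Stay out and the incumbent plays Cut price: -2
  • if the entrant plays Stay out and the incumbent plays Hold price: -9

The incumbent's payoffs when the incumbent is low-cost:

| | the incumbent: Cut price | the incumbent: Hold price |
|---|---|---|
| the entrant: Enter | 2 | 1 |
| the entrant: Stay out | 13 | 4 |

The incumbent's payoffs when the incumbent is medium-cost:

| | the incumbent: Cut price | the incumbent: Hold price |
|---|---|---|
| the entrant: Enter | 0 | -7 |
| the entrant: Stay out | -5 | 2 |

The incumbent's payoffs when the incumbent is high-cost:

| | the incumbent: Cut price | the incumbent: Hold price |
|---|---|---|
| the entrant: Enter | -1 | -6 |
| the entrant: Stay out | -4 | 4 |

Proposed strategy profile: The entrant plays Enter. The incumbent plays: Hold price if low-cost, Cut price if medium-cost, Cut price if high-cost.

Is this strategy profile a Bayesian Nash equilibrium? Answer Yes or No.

A profile is a BNE iff every type of every player is best-responding given beliefs about the other side.
The entrant plays Enter: E[Enter] = 1/5·(4) + 1/10·(6) + 7/10·(6) = 28/5; E[Stay out] = -17/5. Best-responding. ✓
The incumbent (cost type low-cost), facing Enter: Cut price gives 2, Hold price gives 1. Proposed Hold price is not best — profitable deviation exists. ✗
The incumbent (cost type medium-cost), facing Enter: Cut price gives 0, Hold price gives -7. Proposed Cut price is best. ✓
The incumbent (cost type high-cost), facing Enter: Cut price gives -1, Hold price gives -6. Proposed Cut price is best. ✓

No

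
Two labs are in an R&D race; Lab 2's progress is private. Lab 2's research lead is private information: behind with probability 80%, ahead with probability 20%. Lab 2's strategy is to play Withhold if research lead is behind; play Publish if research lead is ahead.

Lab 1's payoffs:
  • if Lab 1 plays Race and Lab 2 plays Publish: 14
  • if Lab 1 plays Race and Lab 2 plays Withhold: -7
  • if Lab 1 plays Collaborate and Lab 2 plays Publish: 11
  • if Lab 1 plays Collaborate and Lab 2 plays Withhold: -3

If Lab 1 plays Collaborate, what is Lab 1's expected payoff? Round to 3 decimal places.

-0.200

E[Collaborate] = 0.8·(-3) + 0.2·11 = (-2.4) + 2.2 = -0.2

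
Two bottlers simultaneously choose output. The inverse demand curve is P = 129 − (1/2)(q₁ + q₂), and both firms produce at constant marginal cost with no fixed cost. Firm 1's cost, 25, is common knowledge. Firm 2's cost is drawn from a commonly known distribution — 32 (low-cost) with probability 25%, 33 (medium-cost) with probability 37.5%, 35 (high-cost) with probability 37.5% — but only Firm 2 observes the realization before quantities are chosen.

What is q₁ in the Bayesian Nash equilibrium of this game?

Type-c best response for Firm 2: q₂(c) = (129 − c) − q₁/2.
Firm 1 maximizes expected profit; its first-order condition is 129 − q₁ − (1/2)E[q₂] − 25 = 0.
Substituting E[q₂] and solving: E[c₂] = 33.5, so q₁ = (129 − 2·25 + 33.5)/(3/2) = 75.

75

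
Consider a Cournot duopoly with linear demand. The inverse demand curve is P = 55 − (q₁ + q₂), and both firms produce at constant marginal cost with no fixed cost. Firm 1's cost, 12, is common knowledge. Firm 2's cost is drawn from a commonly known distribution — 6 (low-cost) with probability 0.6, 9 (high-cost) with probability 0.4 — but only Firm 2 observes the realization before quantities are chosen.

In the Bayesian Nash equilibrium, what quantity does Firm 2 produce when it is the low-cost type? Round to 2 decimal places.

Firm 2 with cost c maximizes (55 − (q₁+q₂) − c)·q₂, giving q₂(c) = (55 − c − q₁)/2.
E[c₂] = 0.6·6 + 0.4·9 = 7.2
Firm 1's FOC against E[q₂] yields q₁ = (55 − 2·12 + E[c₂])/3 = (55 − 24 + 7.2)/3 = 12.7333.
q₂(low-cost) = (55 − 6 − 12.7333)/2 = 18.1333.

18.13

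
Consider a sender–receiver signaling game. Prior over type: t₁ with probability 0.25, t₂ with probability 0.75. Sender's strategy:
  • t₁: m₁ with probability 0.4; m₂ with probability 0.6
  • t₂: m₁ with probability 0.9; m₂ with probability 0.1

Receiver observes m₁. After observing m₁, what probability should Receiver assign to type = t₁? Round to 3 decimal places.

0.129

P(m₁) = 0.25·0.4 + 0.75·0.9 = 0.775
P(t₁ | m₁) = (0.25·0.4) / 0.775 = 0.1 / 0.775 = 0.129032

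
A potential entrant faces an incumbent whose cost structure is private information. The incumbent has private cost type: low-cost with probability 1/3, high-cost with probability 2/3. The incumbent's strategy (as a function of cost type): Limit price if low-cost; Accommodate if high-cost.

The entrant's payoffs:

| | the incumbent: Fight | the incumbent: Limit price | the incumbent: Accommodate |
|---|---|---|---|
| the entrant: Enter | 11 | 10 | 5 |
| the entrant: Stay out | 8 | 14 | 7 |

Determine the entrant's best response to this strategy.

Stay out

E[Enter] = 1/3·(10) + 2/3·(5) = 20/3
E[Stay out] = 1/3·(14) + 2/3·(7) = 28/3
Best response: Stay out (28/3 is the largest).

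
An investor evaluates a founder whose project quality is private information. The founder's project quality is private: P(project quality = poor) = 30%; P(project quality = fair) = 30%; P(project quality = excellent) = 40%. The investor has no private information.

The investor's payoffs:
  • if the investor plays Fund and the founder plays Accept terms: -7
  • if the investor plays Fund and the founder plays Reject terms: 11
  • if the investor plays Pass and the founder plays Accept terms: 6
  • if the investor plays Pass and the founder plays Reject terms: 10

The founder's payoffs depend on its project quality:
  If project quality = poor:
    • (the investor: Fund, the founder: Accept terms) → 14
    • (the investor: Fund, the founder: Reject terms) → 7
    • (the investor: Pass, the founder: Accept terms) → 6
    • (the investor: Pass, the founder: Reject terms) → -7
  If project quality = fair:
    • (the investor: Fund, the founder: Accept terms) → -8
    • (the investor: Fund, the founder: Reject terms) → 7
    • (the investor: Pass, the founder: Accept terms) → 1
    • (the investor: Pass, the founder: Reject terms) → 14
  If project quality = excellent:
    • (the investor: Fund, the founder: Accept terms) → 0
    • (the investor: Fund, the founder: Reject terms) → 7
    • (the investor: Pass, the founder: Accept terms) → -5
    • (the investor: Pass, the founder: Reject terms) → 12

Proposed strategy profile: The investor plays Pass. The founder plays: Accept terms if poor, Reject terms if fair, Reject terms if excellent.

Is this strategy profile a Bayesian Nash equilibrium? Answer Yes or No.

The investor plays Pass: E[Pass] = 0.3·(6) + 0.3·(10) + 0.4·(10) = 8.8; E[Fund] = 5.6. Best-responding. ✓
The founder (project quality poor), facing Pass: Accept terms gives 6, Reject terms gives -7. Proposed Accept terms is best. ✓
The founder (project quality fair), facing Pass: Accept terms gives 1, Reject terms gives 14. Proposed Reject terms is best. ✓
The founder (project quality excellent), facing Pass: Accept terms gives -5, Reject terms gives 12. Proposed Reject terms is best. ✓

Yes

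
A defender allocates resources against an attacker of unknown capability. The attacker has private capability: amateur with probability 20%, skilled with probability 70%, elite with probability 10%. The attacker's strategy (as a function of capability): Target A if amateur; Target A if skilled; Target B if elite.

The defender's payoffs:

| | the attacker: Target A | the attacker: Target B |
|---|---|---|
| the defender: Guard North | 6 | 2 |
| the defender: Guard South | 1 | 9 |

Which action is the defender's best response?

E[Guard North] = 0.2·(6) + 0.7·(6) + 0.1·(2) = 5.6
E[Guard South] = 0.2·(1) + 0.7·(1) + 0.1·(9) = 1.8
Best response: Guard North (5.6 is the largest).

Guard North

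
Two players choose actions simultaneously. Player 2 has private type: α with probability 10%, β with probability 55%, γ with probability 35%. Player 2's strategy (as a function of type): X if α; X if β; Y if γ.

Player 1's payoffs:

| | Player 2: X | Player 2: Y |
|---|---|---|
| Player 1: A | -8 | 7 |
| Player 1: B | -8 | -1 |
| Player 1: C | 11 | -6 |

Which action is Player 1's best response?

C

Compute Player 1's expected payoff for each action, taking the expectation over Player 2's type.
E[A] = 0.1·(-8) + 0.55·(-8) + 0.35·(7) = -2.75
E[B] = 0.1·(-8) + 0.55·(-8) + 0.35·(-1) = -5.55
E[C] = 0.1·(11) + 0.55·(11) + 0.35·(-6) = 5.05
Best response: C (5.05 is the largest).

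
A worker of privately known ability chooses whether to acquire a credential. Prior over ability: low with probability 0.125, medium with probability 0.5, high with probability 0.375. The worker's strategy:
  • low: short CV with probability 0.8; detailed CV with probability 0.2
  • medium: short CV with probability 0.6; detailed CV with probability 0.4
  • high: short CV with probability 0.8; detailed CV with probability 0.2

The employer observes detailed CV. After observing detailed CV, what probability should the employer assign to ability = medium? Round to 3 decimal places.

0.667

Apply Bayes' rule using the sender's strategy as the likelihood.
P(detailed CV) = 0.125·0.2 + 0.5·0.4 + 0.375·0.2 = 0.3
P(medium | detailed CV) = (0.5·0.4) / 0.3 = 0.2 / 0.3 = 0.666667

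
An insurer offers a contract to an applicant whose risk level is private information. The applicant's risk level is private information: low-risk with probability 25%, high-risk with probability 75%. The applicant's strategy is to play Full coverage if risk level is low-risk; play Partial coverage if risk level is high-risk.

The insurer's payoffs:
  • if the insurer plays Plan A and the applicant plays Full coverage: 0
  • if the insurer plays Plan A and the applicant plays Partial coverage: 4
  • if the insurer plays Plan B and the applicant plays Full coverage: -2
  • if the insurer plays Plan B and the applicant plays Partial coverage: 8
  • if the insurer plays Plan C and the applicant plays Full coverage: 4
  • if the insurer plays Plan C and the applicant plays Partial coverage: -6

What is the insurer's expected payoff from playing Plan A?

3

Take the expectation over the applicant's risk level, weighting each type's action by its prior probability.
E[Plan A] = 0.25·0 + 0.75·4 = 0 + 3 = 3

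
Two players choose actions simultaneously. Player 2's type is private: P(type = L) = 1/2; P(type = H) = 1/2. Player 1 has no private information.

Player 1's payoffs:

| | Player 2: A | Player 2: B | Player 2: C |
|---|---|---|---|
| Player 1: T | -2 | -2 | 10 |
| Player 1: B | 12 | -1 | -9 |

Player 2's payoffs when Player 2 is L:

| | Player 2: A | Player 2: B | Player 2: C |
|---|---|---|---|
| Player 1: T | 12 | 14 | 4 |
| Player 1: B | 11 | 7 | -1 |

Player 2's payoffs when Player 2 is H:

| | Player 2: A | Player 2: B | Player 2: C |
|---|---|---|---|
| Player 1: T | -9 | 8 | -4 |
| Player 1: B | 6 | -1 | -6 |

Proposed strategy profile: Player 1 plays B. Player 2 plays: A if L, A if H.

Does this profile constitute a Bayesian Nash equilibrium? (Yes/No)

Player 1 plays B: E[B] = 1/2·(12) + 1/2·(12) = 12; E[T] = -2. Best-responding. ✓
Player 2 (type L), facing B: A gives 11, B gives 7, C gives -1. Proposed A is best. ✓
Player 2 (type H), facing B: A gives 6, B gives -1, C gives -6. Proposed A is best. ✓

Yes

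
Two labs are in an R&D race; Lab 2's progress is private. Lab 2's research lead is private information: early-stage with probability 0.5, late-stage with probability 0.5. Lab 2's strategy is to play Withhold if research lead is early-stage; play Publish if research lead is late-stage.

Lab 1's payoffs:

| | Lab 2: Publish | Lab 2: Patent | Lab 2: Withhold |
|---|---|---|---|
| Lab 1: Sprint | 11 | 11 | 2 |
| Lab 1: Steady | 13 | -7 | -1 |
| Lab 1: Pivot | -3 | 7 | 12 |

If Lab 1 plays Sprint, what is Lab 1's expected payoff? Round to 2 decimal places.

Take the expectation over Lab 2's research lead, weighting each type's action by its prior probability.
E[Sprint] = 0.5·2 + 0.5·11 = 1 + 5.5 = 6.5

6.50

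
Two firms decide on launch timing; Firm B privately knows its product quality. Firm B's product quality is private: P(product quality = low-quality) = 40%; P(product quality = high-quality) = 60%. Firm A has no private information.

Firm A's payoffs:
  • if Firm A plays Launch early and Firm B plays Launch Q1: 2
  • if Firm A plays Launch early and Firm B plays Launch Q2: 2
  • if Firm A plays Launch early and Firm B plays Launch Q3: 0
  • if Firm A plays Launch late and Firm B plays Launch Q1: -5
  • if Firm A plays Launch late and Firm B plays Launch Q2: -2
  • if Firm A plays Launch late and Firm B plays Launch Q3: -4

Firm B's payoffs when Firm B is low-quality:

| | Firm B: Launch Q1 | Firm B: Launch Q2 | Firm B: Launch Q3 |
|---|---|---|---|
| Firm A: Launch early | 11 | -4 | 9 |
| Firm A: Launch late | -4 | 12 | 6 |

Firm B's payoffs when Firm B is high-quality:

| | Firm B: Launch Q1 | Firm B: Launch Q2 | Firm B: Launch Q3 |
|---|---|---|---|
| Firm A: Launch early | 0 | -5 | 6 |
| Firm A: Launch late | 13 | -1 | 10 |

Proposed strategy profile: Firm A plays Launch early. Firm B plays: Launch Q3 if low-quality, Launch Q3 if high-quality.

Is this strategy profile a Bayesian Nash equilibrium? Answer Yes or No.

A profile is a BNE iff every type of every player is best-responding given beliefs about the other side.
Firm A plays Launch early: E[Launch early] = 0.4·(0) + 0.6·(0) = 0; E[Launch late] = -4. Best-responding. ✓
Firm B (product quality low-quality), facing Launch early: Launch Q1 gives 11, Launch Q2 gives -4, Launch Q3 gives 9. Proposed Launch Q3 is not best — profitable deviation exists. ✗
Firm B (product quality high-quality), facing Launch early: Launch Q1 gives 0, Launch Q2 gives -5, Launch Q3 gives 6. Proposed Launch Q3 is best. ✓

No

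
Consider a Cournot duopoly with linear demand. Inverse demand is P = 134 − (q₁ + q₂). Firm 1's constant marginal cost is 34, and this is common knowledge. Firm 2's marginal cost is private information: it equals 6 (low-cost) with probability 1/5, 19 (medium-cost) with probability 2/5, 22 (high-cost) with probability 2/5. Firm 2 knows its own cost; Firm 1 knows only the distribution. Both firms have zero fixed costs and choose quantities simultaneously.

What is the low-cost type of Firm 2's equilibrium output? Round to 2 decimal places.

Type-c best response for Firm 2: q₂(c) = (134 − c)/2 − q₁/2.
Firm 1 maximizes expected profit; its first-order condition is 134 − 2q₁ − E[q₂] − 34 = 0.
Substituting E[q₂] and solving: E[c₂] = 17.6, so q₁ = (134 − 2·34 + 17.6)/3 = 27.8667.
q₂(low-cost) = (134 − 6 − 27.8667)/2 = 50.0667.

50.07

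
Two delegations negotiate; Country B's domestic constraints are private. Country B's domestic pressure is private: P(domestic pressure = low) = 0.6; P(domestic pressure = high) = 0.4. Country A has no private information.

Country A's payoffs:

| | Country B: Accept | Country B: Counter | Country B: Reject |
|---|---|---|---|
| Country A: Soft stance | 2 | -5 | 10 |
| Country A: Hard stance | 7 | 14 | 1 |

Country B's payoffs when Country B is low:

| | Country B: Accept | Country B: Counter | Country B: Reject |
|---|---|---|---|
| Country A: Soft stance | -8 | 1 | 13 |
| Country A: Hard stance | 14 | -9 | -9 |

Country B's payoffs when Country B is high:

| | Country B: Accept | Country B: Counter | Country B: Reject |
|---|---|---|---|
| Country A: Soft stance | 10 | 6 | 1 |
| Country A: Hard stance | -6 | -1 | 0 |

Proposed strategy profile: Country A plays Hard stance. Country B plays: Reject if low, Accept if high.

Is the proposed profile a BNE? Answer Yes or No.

No

Country A plays Hard stance: E[Hard stance] = 0.6·(1) + 0.4·(7) = 3.4; E[Soft stance] = 6.8. Not best-responding. ✗
Country B (domestic pressure low), facing Hard stance: Accept gives 14, Counter gives -9, Reject gives -9. Proposed Reject is not best — profitable deviation exists. ✗
Country B (domestic pressure high), facing Hard stance: Accept gives -6, Counter gives -1, Reject gives 0. Proposed Accept is not best — profitable deviation exists. ✗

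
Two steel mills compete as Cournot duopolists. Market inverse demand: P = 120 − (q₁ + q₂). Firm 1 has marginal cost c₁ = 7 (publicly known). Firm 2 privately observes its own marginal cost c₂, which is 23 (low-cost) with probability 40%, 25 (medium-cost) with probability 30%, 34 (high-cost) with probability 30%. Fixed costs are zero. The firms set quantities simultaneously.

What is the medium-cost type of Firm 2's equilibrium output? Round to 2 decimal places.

Firm 2 with cost c maximizes (120 − (q₁+q₂) − c)·q₂, giving q₂(c) = (120 − c − q₁)/2.
E[c₂] = 0.4·23 + 0.3·25 + 0.3·34 = 26.9
Firm 1's FOC against E[q₂] yields q₁ = (120 − 2·7 + E[c₂])/3 = (120 − 14 + 26.9)/3 = 44.3.
q₂(medium-cost) = (120 − 25 − 44.3)/2 = 25.35.

25.35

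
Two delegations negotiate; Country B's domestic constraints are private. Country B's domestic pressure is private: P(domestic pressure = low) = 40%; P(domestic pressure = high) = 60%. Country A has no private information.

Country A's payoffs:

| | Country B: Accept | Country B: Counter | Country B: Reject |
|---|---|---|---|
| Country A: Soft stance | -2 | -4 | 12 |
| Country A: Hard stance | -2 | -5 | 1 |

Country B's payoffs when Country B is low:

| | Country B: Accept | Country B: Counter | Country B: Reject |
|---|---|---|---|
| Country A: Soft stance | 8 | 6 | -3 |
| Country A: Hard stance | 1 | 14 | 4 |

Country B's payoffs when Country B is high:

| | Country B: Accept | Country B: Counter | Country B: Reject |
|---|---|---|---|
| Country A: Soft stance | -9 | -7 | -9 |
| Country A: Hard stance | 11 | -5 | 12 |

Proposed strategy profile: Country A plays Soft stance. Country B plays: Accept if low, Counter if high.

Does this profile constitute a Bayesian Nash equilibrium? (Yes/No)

A profile is a BNE iff every type of every player is best-responding given beliefs about the other side.
Country A plays Soft stance: E[Soft stance] = 0.4·(-2) + 0.6·(-4) = -3.2; E[Hard stance] = -3.8. Best-responding. ✓
Country B (domestic pressure low), facing Soft stance: Accept gives 8, Counter gives 6, Reject gives -3. Proposed Accept is best. ✓
Country B (domestic pressure high), facing Soft stance: Accept gives -9, Counter gives -7, Reject gives -9. Proposed Counter is best. ✓

Yes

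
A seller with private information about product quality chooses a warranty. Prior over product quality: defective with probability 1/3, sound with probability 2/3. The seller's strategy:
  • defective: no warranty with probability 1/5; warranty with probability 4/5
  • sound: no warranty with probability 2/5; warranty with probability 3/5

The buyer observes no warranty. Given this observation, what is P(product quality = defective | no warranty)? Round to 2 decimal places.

0.20

P(no warranty) = (1/3)·(1/5) + (2/3)·(2/5) = 1/3
P(defective | no warranty) = ((1/3)·(1/5)) / (1/3) = (1/15) / (1/3) = 1/5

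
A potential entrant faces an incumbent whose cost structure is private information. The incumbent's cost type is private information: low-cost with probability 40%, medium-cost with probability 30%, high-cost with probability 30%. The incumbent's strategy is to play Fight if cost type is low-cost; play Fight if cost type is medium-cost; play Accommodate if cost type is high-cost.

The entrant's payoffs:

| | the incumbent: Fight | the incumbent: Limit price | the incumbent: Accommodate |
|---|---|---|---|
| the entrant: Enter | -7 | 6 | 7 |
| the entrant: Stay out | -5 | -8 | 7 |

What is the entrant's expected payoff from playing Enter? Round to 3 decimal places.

E[Enter] = 0.4·(-7) + 0.3·(-7) + 0.3·7 = (-2.8) + (-2.1) + 2.1 = -2.8

-2.800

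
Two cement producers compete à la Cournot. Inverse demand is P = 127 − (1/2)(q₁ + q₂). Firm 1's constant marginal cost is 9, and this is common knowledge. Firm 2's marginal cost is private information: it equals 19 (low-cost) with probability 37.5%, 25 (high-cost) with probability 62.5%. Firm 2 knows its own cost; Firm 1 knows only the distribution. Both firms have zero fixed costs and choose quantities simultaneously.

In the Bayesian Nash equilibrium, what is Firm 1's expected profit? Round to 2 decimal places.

Firm 2 with cost c maximizes (127 − (1/2)(q₁+q₂) − c)·q₂, giving q₂(c) = (127 − c − (1/2)q₁).
E[c₂] = 0.375·19 + 0.625·25 = 22.75
Firm 1's FOC against E[q₂] yields q₁ = (127 − 2·9 + E[c₂])/(3/2) = (127 − 18 + 22.75)/(3/2) = 87.8333.
E[P] = 127 − (1/2)·(q₁ + E[q₂]) = 52.9167; Firm 1's expected profit = (E[P] − 9)·q₁ = (52.9167 − 9)·87.8333 = 3857.35.

3857.35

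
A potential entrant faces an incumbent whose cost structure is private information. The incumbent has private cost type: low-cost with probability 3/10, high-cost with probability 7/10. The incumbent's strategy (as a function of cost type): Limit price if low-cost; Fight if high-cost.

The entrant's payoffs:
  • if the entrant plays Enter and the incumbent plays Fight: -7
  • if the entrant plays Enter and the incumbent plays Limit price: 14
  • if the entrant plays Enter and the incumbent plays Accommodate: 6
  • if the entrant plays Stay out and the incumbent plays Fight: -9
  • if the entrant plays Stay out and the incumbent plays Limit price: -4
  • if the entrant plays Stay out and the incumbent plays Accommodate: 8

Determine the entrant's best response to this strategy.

Enter

Compute the entrant's expected payoff for each action, taking the expectation over the incumbent's type.
E[Enter] = 3/10·(14) + 7/10·(-7) = -7/10
E[Stay out] = 3/10·(-4) + 7/10·(-9) = -15/2
Best response: Enter (-7/10 is the largest).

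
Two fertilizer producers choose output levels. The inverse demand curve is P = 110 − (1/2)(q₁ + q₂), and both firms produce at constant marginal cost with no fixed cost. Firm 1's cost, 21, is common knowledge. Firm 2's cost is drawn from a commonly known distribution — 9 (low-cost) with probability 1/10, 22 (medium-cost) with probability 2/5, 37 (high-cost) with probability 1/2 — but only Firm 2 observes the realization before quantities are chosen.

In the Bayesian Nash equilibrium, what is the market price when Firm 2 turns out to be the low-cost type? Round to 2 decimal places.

43.47

Type-c best response for Firm 2: q₂(c) = (110 − c) − q₁/2.
Firm 1 maximizes expected profit; its first-order condition is 110 − q₁ − (1/2)E[q₂] − 21 = 0.
Substituting E[q₂] and solving: E[c₂] = 28.2, so q₁ = (110 − 2·21 + 28.2)/(3/2) = 64.1333.
q₂(low-cost) = 68.9333, so P = 110 − (1/2)·(64.1333 + 68.9333) = 43.4667.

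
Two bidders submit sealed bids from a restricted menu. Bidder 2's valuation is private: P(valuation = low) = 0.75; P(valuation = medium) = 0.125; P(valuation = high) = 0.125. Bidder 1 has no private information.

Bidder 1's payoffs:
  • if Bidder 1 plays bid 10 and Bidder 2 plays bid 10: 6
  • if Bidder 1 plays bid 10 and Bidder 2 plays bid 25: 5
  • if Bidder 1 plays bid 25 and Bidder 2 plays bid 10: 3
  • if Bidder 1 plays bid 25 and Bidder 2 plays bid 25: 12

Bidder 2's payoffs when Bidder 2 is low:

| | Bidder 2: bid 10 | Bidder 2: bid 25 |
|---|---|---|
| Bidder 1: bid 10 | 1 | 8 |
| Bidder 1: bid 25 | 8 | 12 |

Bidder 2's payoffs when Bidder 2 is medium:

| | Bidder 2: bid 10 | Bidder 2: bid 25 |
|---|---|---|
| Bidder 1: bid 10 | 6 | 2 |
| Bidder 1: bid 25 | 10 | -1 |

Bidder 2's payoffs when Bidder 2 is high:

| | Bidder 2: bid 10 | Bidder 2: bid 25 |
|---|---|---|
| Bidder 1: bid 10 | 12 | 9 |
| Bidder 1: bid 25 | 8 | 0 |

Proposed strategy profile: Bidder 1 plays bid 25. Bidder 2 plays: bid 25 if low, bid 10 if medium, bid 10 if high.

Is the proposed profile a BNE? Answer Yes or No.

Yes

Bidder 1 plays bid 25: E[bid 25] = 0.75·(12) + 0.125·(3) + 0.125·(3) = 9.75; E[bid 10] = 5.25. Best-responding. ✓
Bidder 2 (valuation low), facing bid 25: bid 10 gives 8, bid 25 gives 12. Proposed bid 25 is best. ✓
Bidder 2 (valuation medium), facing bid 25: bid 10 gives 10, bid 25 gives -1. Proposed bid 10 is best. ✓
Bidder 2 (valuation high), facing bid 25: bid 10 gives 8, bid 25 gives 0. Proposed bid 10 is best. ✓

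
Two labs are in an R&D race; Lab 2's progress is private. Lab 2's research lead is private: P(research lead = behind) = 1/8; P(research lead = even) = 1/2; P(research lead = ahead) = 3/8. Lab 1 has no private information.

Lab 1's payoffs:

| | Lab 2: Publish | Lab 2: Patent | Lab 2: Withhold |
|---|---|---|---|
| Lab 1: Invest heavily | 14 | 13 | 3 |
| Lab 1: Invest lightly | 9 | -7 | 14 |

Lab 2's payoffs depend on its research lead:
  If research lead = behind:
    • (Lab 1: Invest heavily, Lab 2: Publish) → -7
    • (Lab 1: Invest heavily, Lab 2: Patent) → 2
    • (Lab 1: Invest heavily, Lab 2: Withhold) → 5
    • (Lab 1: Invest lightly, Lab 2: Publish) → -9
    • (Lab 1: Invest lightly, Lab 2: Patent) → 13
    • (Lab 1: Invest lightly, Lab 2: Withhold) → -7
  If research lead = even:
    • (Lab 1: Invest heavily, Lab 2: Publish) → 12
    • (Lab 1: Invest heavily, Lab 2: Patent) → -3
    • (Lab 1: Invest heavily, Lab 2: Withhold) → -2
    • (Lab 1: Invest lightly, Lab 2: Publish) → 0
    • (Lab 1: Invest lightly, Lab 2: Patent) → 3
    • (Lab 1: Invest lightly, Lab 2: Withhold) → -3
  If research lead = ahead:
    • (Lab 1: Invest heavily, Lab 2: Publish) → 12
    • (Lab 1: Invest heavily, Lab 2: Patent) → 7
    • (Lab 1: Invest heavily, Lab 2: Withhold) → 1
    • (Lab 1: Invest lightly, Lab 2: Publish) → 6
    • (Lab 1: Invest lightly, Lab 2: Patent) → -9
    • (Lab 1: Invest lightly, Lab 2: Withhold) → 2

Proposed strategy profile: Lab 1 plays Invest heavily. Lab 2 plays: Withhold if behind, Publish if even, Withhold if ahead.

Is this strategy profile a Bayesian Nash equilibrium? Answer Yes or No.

A profile is a BNE iff every type of every player is best-responding given beliefs about the other side.
Lab 1 plays Invest heavily: E[Invest heavily] = 1/8·(3) + 1/2·(14) + 3/8·(3) = 17/2; E[Invest lightly] = 23/2. Not best-responding. ✗
Lab 2 (research lead behind), facing Invest heavily: Publish gives -7, Patent gives 2, Withhold gives 5. Proposed Withhold is best. ✓
Lab 2 (research lead even), facing Invest heavily: Publish gives 12, Patent gives -3, Withhold gives -2. Proposed Publish is best. ✓
Lab 2 (research lead ahead), facing Invest heavily: Publish gives 12, Patent gives 7, Withhold gives 1. Proposed Withhold is not best — profitable deviation exists. ✗

No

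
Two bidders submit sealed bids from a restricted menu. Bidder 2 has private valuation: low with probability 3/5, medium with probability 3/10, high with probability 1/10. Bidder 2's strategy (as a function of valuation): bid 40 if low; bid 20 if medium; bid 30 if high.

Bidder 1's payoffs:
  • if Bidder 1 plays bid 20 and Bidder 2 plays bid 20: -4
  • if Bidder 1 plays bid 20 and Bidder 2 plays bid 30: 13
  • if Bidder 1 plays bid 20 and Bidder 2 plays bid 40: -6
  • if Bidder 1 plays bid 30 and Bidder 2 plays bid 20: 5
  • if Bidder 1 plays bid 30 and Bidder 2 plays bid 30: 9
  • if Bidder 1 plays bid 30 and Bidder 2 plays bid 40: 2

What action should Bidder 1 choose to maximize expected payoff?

bid 30

E[bid 20] = 3/5·(-6) + 3/10·(-4) + 1/10·(13) = -7/2
E[bid 30] = 3/5·(2) + 3/10·(5) + 1/10·(9) = 18/5
Best response: bid 30 (18/5 is the largest).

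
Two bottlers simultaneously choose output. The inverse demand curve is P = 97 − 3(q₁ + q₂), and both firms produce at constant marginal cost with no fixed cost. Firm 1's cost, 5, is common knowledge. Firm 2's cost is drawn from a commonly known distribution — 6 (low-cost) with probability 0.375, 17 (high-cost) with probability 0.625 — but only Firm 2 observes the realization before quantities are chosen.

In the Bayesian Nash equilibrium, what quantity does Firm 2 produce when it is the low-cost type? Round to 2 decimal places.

Type-c best response for Firm 2: q₂(c) = (97 − c)/6 − q₁/2.
Firm 1 maximizes expected profit; its first-order condition is 97 − 6q₁ − 3E[q₂] − 5 = 0.
Substituting E[q₂] and solving: E[c₂] = 12.875, so q₁ = (97 − 2·5 + 12.875)/9 = 11.0972.
q₂(low-cost) = (97 − 6 − 3·11.0972)/6 = 9.61806.

9.62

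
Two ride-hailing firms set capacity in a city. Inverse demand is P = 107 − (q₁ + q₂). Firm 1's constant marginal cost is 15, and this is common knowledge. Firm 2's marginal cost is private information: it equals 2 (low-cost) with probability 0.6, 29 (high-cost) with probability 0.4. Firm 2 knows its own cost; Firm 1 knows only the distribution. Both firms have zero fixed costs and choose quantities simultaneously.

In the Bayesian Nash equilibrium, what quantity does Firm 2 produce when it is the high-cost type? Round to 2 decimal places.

24.03

Type-c best response for Firm 2: q₂(c) = (107 − c)/2 − q₁/2.
Firm 1 maximizes expected profit; its first-order condition is 107 − 2q₁ − E[q₂] − 15 = 0.
Substituting E[q₂] and solving: E[c₂] = 12.8, so q₁ = (107 − 2·15 + 12.8)/3 = 29.9333.
q₂(high-cost) = (107 − 29 − 29.9333)/2 = 24.0333.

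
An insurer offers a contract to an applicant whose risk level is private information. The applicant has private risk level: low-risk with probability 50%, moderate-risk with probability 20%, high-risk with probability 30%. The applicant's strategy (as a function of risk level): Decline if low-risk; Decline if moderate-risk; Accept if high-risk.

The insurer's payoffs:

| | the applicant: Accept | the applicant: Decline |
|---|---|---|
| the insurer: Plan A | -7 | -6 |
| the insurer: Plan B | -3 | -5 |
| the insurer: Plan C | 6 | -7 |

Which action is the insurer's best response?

Plan C

E[Plan A] = 0.5·(-6) + 0.2·(-6) + 0.3·(-7) = -6.3
E[Plan B] = 0.5·(-5) + 0.2·(-5) + 0.3·(-3) = -4.4
E[Plan C] = 0.5·(-7) + 0.2·(-7) + 0.3·(6) = -3.1
Best response: Plan C (-3.1 is the largest).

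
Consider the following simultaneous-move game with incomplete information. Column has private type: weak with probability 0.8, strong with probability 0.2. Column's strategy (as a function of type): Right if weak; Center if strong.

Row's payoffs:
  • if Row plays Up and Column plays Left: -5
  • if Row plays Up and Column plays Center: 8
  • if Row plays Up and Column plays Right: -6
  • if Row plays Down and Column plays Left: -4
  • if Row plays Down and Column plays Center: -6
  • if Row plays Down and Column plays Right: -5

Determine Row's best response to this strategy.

Up

E[Up] = 0.8·(-6) + 0.2·(8) = -3.2
E[Down] = 0.8·(-5) + 0.2·(-6) = -5.2
Best response: Up (-3.2 is the largest).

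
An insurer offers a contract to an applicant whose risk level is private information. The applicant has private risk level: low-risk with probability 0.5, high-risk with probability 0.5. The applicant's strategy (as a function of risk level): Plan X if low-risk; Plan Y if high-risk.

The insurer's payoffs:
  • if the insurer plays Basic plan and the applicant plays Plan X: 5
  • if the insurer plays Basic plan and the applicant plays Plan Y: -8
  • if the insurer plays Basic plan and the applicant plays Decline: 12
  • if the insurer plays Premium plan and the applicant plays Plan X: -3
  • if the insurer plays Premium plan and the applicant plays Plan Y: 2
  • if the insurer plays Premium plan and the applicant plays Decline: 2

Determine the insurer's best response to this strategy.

E[Basic plan] = 0.5·(5) + 0.5·(-8) = -1.5
E[Premium plan] = 0.5·(-3) + 0.5·(2) = -0.5
Best response: Premium plan (-0.5 is the largest).

Premium plan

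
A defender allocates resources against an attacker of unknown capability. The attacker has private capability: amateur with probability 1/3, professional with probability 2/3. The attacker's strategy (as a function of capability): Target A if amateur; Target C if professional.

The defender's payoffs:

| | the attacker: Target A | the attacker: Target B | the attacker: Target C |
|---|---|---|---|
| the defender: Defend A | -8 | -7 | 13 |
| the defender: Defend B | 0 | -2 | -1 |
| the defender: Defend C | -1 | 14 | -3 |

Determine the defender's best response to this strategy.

Defend A

E[Defend A] = 1/3·(-8) + 2/3·(13) = 6
E[Defend B] = 1/3·(0) + 2/3·(-1) = -2/3
E[Defend C] = 1/3·(-1) + 2/3·(-3) = -7/3
Best response: Defend A (6 is the largest).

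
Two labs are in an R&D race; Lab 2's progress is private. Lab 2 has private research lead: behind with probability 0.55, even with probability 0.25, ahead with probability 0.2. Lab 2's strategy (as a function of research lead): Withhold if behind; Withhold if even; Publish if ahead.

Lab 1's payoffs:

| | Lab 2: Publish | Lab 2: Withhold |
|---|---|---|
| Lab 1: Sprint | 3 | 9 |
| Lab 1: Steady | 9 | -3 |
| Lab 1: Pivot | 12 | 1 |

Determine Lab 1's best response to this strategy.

Sprint

Compute Lab 1's expected payoff for each action, taking the expectation over Lab 2's type.
E[Sprint] = 0.55·(9) + 0.25·(9) + 0.2·(3) = 7.8
E[Steady] = 0.55·(-3) + 0.25·(-3) + 0.2·(9) = -0.6
E[Pivot] = 0.55·(1) + 0.25·(1) + 0.2·(12) = 3.2
Best response: Sprint (7.8 is the largest).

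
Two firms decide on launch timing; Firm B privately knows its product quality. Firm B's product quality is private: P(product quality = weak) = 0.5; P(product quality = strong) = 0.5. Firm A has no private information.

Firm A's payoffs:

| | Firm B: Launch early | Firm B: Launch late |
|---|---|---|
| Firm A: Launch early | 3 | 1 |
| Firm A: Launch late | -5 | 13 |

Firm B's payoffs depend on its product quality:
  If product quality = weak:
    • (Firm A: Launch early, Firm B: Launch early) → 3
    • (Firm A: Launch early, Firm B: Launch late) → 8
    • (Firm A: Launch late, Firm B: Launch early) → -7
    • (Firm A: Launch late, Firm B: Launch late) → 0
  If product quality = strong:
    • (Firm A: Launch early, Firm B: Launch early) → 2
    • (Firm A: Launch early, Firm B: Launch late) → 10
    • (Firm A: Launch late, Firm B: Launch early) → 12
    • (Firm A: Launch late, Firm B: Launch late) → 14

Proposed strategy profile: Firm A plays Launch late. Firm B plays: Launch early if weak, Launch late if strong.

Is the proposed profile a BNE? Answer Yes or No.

No

A profile is a BNE iff every type of every player is best-responding given beliefs about the other side.
Firm A plays Launch late: E[Launch late] = 0.5·(-5) + 0.5·(13) = 4; E[Launch early] = 2. Best-responding. ✓
Firm B (product quality weak), facing Launch late: Launch early gives -7, Launch late gives 0. Proposed Launch early is not best — profitable deviation exists. ✗
Firm B (product quality strong), facing Launch late: Launch early gives 12, Launch late gives 14. Proposed Launch late is best. ✓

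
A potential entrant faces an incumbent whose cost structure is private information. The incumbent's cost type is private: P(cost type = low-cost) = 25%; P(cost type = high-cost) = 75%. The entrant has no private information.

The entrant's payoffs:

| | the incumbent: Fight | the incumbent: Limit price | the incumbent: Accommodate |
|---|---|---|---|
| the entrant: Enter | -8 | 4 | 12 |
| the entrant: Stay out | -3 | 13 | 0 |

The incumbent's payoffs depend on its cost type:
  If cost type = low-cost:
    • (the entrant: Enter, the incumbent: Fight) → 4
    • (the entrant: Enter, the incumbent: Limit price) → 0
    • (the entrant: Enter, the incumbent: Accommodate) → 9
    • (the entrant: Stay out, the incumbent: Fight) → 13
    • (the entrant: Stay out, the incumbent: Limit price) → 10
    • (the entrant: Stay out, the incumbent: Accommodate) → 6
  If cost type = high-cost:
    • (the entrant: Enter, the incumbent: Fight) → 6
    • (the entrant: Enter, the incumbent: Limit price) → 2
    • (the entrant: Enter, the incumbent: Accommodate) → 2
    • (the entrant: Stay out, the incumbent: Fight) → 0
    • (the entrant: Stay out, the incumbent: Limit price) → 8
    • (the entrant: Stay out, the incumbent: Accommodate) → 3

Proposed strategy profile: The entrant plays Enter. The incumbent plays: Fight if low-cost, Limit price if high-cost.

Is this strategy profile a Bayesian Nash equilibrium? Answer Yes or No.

The entrant plays Enter: E[Enter] = 0.25·(-8) + 0.75·(4) = 1; E[Stay out] = 9. Not best-responding. ✗
The incumbent (cost type low-cost), facing Enter: Fight gives 4, Limit price gives 0, Accommodate gives 9. Proposed Fight is not best — profitable deviation exists. ✗
The incumbent (cost type high-cost), facing Enter: Fight gives 6, Limit price gives 2, Accommodate gives 2. Proposed Limit price is not best — profitable deviation exists. ✗

No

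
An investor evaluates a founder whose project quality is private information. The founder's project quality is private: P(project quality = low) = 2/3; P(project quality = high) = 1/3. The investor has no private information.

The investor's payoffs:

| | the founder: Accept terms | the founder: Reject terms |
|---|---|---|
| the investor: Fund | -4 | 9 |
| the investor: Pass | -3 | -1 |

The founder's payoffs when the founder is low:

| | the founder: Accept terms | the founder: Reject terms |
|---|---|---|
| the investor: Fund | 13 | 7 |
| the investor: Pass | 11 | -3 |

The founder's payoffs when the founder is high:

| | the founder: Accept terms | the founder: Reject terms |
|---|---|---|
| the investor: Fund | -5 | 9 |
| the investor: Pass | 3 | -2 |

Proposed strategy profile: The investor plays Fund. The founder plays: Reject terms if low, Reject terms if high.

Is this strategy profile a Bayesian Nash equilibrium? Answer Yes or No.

No

A profile is a BNE iff every type of every player is best-responding given beliefs about the other side.
The investor plays Fund: E[Fund] = 2/3·(9) + 1/3·(9) = 9; E[Pass] = -1. Best-responding. ✓
The founder (project quality low), facing Fund: Accept terms gives 13, Reject terms gives 7. Proposed Reject terms is not best — profitable deviation exists. ✗
The founder (project quality high), facing Fund: Accept terms gives -5, Reject terms gives 9. Proposed Reject terms is best. ✓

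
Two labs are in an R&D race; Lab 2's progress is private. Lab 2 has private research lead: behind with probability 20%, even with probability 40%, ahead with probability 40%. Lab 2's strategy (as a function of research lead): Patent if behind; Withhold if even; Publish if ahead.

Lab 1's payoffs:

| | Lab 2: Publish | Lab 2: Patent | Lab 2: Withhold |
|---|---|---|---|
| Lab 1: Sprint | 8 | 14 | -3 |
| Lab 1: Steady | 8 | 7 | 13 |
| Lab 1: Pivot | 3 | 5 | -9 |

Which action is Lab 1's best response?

Steady

E[Sprint] = 0.2·(14) + 0.4·(-3) + 0.4·(8) = 4.8
E[Steady] = 0.2·(7) + 0.4·(13) + 0.4·(8) = 9.8
E[Pivot] = 0.2·(5) + 0.4·(-9) + 0.4·(3) = -1.4
Best response: Steady (9.8 is the largest).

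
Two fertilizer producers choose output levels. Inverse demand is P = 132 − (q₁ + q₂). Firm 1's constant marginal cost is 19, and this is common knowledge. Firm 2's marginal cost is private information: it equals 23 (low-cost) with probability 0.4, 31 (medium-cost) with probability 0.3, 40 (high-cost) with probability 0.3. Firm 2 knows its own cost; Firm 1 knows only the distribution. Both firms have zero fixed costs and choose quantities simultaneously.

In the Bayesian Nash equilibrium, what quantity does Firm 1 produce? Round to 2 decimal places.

Type-c best response for Firm 2: q₂(c) = (132 − c)/2 − q₁/2.
Firm 1 maximizes expected profit; its first-order condition is 132 − 2q₁ − E[q₂] − 19 = 0.
Substituting E[q₂] and solving: E[c₂] = 30.5, so q₁ = (132 − 2·19 + 30.5)/3 = 41.5.

41.50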